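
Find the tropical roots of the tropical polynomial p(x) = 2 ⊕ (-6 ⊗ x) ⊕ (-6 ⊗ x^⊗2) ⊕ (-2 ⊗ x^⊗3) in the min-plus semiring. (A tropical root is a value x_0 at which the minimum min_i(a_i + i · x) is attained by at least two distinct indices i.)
Roots: {-4, 0, 8}

Each tropical root is a break point of the lower envelope of the lines y = a_i + i · x (there are 4 lines, with slopes 0, 1, ..., 3). Only the lines that attain the minimum somewhere contribute to roots; other lines are dominated. Here the surviving (envelope) indices are i = 3, i = 2, i = 1, i = 0.
Intersections between consecutive envelope lines give the roots: for adjacent envelope indices i < j the intersection is x = (a_i − a_j) / (j − i). Reading off the sorted break points: {-4, 0, 8}.
Verification: at each break x_0, at least two indices attain the minimum of min_i(a_i + i · x_0).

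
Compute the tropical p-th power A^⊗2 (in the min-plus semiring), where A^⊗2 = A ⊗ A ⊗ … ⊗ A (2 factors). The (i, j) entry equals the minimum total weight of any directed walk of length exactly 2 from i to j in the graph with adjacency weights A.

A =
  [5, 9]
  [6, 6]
A^⊗2 =
  [10, 14]
  [11, 12]

Each entry (A^⊗2)_ij equals the minimum over all length-2 walks i = v_0 → v_1 → … → v_2 = j of Σ_t A[v_t][v_{t+1}]. For example, for (i, j) = (0, 1) we minimise over 2 possible intermediate vertex sequences; the minimum is 14, attained along the walk 0 → 0 → 1.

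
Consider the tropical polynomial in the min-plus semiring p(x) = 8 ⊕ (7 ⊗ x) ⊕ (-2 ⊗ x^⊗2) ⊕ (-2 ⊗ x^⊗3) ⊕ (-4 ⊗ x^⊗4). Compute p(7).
p(7) = 8

A tropical monomial a ⊗ x^⊗i evaluates to a + i · x. Evaluating each term at x = 7:
  Term 0 contributes 8 + 0 · 7 = 8
  Term 1 contributes 7 + 1 · 7 = 14
  Term 2 contributes -2 + 2 · 7 = 12
  Term 3 contributes -2 + 3 · 7 = 19
  Term 4 contributes -4 + 4 · 7 = 24
p(7) = ⊕ of these = min[8, 14, 12, 19, 24] = 8.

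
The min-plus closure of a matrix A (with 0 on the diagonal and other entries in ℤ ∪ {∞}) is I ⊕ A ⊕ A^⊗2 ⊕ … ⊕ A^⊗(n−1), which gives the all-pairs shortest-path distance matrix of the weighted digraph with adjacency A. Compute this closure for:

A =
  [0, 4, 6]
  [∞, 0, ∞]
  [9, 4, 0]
Closure =
  [0, 4, 6]
  [∞, 0, ∞]
  [9, 4, 0]

This is the Floyd-Warshall all-pairs shortest-path computation. For each intermediate vertex k = 0, 1, …, 2, update dist[i][j] ← min(dist[i][j], dist[i][k] + dist[k][j]). The final matrix gives, for each (i, j), the minimum total weight of any directed path from i to j (possibly empty when i = j).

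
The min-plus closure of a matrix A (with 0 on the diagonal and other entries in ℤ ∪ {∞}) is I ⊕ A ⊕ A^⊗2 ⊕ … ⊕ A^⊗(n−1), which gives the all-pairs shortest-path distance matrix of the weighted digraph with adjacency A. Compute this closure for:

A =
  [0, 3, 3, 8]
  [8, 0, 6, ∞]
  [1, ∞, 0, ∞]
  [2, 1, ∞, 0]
Closure =
  [0, 3, 3, 8]
  [7, 0, 6, 15]
  [1, 4, 0, 9]
  [2, 1, 5, 0]

This is the Floyd-Warshall all-pairs shortest-path computation. For each intermediate vertex k = 0, 1, …, 3, update dist[i][j] ← min(dist[i][j], dist[i][k] + dist[k][j]). The final matrix gives, for each (i, j), the minimum total weight of any directed path from i to j (possibly empty when i = j).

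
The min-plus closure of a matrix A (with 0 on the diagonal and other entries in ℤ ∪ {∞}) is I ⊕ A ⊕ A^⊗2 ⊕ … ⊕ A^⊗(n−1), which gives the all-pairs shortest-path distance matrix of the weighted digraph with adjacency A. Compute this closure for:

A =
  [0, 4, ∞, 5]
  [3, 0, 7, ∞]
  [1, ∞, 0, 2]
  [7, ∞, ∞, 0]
Closure =
  [0, 4, 11, 5]
  [3, 0, 7, 8]
  [1, 5, 0, 2]
  [7, 11, 18, 0]

This is the Floyd-Warshall all-pairs shortest-path computation. For each intermediate vertex k = 0, 1, …, 3, update dist[i][j] ← min(dist[i][j], dist[i][k] + dist[k][j]). The final matrix gives, for each (i, j), the minimum total weight of any directed path from i to j (possibly empty when i = j).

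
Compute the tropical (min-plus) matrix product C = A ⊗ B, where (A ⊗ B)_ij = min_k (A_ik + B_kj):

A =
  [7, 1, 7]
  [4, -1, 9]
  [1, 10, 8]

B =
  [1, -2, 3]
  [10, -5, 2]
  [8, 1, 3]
A ⊗ B =
  [8, -4, 3]
  [5, -6, 1]
  [2, -1, 4]

Apply the min-plus product entry-by-entry:
  C[0][0] = min over k of (A[0][0] + B[0][0] = 7 + 1 = 8, A[0][1] + B[1][0] = 1 + 10 = 11, A[0][2] + B[2][0] = 7 + 8 = 15) = 8 (attained at k = 0)
  C[0][1] = min over k of (A[0][0] + B[0][1] = 7 + -2 = 5, A[0][1] + B[1][1] = 1 + -5 = -4, A[0][2] + B[2][1] = 7 + 1 = 8) = -4 (attained at k = 1)
  C[0][2] = min over k of (A[0][0] + B[0][2] = 7 + 3 = 10, A[0][1] + B[1][2] = 1 + 2 = 3, A[0][2] + B[2][2] = 7 + 3 = 10) = 3 (attained at k = 1)
  C[1][0] = min over k of (A[1][0] + B[0][0] = 4 + 1 = 5, A[1][1] + B[1][0] = -1 + 10 = 9, A[1][2] + B[2][0] = 9 + 8 = 17) = 5 (attained at k = 0)
  C[1][1] = min over k of (A[1][0] + B[0][1] = 4 + -2 = 2, A[1][1] + B[1][1] = -1 + -5 = -6, A[1][2] + B[2][1] = 9 + 1 = 10) = -6 (attained at k = 1)
  C[1][2] = min over k of (A[1][0] + B[0][2] = 4 + 3 = 7, A[1][1] + B[1][2] = -1 + 2 = 1, A[1][2] + B[2][2] = 9 + 3 = 12) = 1 (attained at k = 1)
  C[2][0] = min over k of (A[2][0] + B[0][0] = 1 + 1 = 2, A[2][1] + B[1][0] = 10 + 10 = 20, A[2][2] + B[2][0] = 8 + 8 = 16) = 2 (attained at k = 0)
  C[2][1] = min over k of (A[2][0] + B[0][1] = 1 + -2 = -1, A[2][1] + B[1][1] = 10 + -5 = 5, A[2][2] + B[2][1] = 8 + 1 = 9) = -1 (attained at k = 0)
  C[2][2] = min over k of (A[2][0] + B[0][2] = 1 + 3 = 4, A[2][1] + B[1][2] = 10 + 2 = 12, A[2][2] + B[2][2] = 8 + 3 = 11) = 4 (attained at k = 0)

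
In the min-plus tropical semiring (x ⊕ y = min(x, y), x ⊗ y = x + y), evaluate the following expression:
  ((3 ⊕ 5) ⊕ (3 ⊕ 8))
((3 ⊕ 5) ⊕ (3 ⊕ 8)) = 3

Expand innermost to outermost. Recall ⊕ takes the minimum of its arguments and ⊗ takes their sum. Working out the expression ((3 ⊕ 5) ⊕ (3 ⊕ 8)) gives 3.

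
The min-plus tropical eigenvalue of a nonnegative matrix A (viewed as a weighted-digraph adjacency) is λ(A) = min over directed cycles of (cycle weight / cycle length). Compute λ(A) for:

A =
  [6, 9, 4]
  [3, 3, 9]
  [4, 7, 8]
λ(A) = 3

Enumerate directed cycles and compute their means (weight / length). Sample:
  cycle 0 → 0: weight = 6, length = 1, mean = 6/1 ≈ 6.000
  cycle 1 → 1: weight = 3, length = 1, mean = 3/1 ≈ 3.000
  cycle 2 → 2: weight = 8, length = 1, mean = 8/1 ≈ 8.000
  cycle 0 → 1 → 0: weight = 12, length = 2, mean = 12/2 ≈ 6.000
  cycle 0 → 2 → 0: weight = 8, length = 2, mean = 8/2 ≈ 4.000
  cycle 1 → 0 → 1: weight = 12, length = 2, mean = 12/2 ≈ 6.000
Minimum mean = 3.000, attained e.g. along the cycle 1 → 1 with weight 3 and length 1. So λ(A) = 3/1 = 3.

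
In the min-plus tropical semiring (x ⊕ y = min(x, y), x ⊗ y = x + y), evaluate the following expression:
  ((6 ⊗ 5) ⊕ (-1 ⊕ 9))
((6 ⊗ 5) ⊕ (-1 ⊕ 9)) = -1

Expand innermost to outermost. Recall ⊕ takes the minimum of its arguments and ⊗ takes their sum. Working out the expression ((6 ⊗ 5) ⊕ (-1 ⊕ 9)) gives -1.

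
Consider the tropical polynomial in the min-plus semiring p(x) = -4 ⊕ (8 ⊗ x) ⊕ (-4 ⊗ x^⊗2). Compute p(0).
p(0) = -4

A tropical monomial a ⊗ x^⊗i evaluates to a + i · x. Evaluating each term at x = 0:
  Term 0 contributes -4 + 0 · 0 = -4
  Term 1 contributes 8 + 1 · 0 = 8
  Term 2 contributes -4 + 2 · 0 = -4
p(0) = ⊕ of these = min[-4, 8, -4] = -4.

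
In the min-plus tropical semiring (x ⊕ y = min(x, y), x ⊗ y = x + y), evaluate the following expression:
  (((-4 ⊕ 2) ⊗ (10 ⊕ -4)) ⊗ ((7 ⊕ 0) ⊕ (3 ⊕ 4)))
(((-4 ⊕ 2) ⊗ (10 ⊕ -4)) ⊗ ((7 ⊕ 0) ⊕ (3 ⊕ 4))) = -8

Expand innermost to outermost. Recall ⊕ takes the minimum of its arguments and ⊗ takes their sum. Working out the expression (((-4 ⊕ 2) ⊗ (10 ⊕ -4)) ⊗ ((7 ⊕ 0) ⊕ (3 ⊕ 4))) gives -8.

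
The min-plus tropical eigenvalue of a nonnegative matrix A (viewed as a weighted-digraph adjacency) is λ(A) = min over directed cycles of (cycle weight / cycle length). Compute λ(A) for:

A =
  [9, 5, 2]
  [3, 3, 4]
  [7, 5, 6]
λ(A) = 3

Enumerate directed cycles and compute their means (weight / length). Sample:
  cycle 0 → 0: weight = 9, length = 1, mean = 9/1 ≈ 9.000
  cycle 1 → 1: weight = 3, length = 1, mean = 3/1 ≈ 3.000
  cycle 2 → 2: weight = 6, length = 1, mean = 6/1 ≈ 6.000
  cycle 0 → 1 → 0: weight = 8, length = 2, mean = 8/2 ≈ 4.000
  cycle 0 → 2 → 0: weight = 9, length = 2, mean = 9/2 ≈ 4.500
  cycle 1 → 0 → 1: weight = 8, length = 2, mean = 8/2 ≈ 4.000
Minimum mean = 3.000, attained e.g. along the cycle 1 → 1 with weight 3 and length 1. So λ(A) = 3/1 = 3.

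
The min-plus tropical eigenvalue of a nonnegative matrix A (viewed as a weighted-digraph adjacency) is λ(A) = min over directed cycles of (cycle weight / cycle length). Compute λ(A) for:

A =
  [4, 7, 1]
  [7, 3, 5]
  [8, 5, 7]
λ(A) = 3

Enumerate directed cycles and compute their means (weight / length). Sample:
  cycle 0 → 0: weight = 4, length = 1, mean = 4/1 ≈ 4.000
  cycle 1 → 1: weight = 3, length = 1, mean = 3/1 ≈ 3.000
  cycle 2 → 2: weight = 7, length = 1, mean = 7/1 ≈ 7.000
  cycle 0 → 1 → 0: weight = 14, length = 2, mean = 14/2 ≈ 7.000
  cycle 0 → 2 → 0: weight = 9, length = 2, mean = 9/2 ≈ 4.500
  cycle 1 → 0 → 1: weight = 14, length = 2, mean = 14/2 ≈ 7.000
Minimum mean = 3.000, attained e.g. along the cycle 1 → 1 with weight 3 and length 1. So λ(A) = 3/1 = 3.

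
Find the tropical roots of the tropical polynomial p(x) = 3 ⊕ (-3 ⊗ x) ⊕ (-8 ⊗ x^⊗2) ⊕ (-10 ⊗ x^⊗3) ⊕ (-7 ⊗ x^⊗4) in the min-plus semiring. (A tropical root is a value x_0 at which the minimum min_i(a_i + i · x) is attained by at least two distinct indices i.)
Roots: {-3, 2, 5, 6}

Each tropical root is a break point of the lower envelope of the lines y = a_i + i · x (there are 5 lines, with slopes 0, 1, ..., 4). Only the lines that attain the minimum somewhere contribute to roots; other lines are dominated. Here the surviving (envelope) indices are i = 4, i = 3, i = 2, i = 1, i = 0.
Intersections between consecutive envelope lines give the roots: for adjacent envelope indices i < j the intersection is x = (a_i − a_j) / (j − i). Reading off the sorted break points: {-3, 2, 5, 6}.
Verification: at each break x_0, at least two indices attain the minimum of min_i(a_i + i · x_0).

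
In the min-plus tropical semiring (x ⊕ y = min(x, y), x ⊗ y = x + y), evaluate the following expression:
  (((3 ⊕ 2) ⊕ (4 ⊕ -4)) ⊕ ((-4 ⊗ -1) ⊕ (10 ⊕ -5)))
(((3 ⊕ 2) ⊕ (4 ⊕ -4)) ⊕ ((-4 ⊗ -1) ⊕ (10 ⊕ -5))) = -5

Expand innermost to outermost. Recall ⊕ takes the minimum of its arguments and ⊗ takes their sum. Working out the expression (((3 ⊕ 2) ⊕ (4 ⊕ -4)) ⊕ ((-4 ⊗ -1) ⊕ (10 ⊕ -5))) gives -5.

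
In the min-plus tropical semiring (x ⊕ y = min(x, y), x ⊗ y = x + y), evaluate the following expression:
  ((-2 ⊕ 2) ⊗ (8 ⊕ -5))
((-2 ⊕ 2) ⊗ (8 ⊕ -5)) = -7

Expand innermost to outermost. Recall ⊕ takes the minimum of its arguments and ⊗ takes their sum. Working out the expression ((-2 ⊕ 2) ⊗ (8 ⊕ -5)) gives -7.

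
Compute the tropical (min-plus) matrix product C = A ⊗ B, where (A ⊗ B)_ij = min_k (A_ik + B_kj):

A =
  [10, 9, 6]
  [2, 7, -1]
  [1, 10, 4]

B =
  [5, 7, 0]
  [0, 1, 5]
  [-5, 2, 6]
A ⊗ B =
  [1, 8, 10]
  [-6, 1, 2]
  [-1, 6, 1]

Apply the min-plus product entry-by-entry:
  C[0][0] = min over k of (A[0][0] + B[0][0] = 10 + 5 = 15, A[0][1] + B[1][0] = 9 + 0 = 9, A[0][2] + B[2][0] = 6 + -5 = 1) = 1 (attained at k = 2)
  C[0][1] = min over k of (A[0][0] + B[0][1] = 10 + 7 = 17, A[0][1] + B[1][1] = 9 + 1 = 10, A[0][2] + B[2][1] = 6 + 2 = 8) = 8 (attained at k = 2)
  C[0][2] = min over k of (A[0][0] + B[0][2] = 10 + 0 = 10, A[0][1] + B[1][2] = 9 + 5 = 14, A[0][2] + B[2][2] = 6 + 6 = 12) = 10 (attained at k = 0)
  C[1][0] = min over k of (A[1][0] + B[0][0] = 2 + 5 = 7, A[1][1] + B[1][0] = 7 + 0 = 7, A[1][2] + B[2][0] = -1 + -5 = -6) = -6 (attained at k = 2)
  C[1][1] = min over k of (A[1][0] + B[0][1] = 2 + 7 = 9, A[1][1] + B[1][1] = 7 + 1 = 8, A[1][2] + B[2][1] = -1 + 2 = 1) = 1 (attained at k = 2)
  C[1][2] = min over k of (A[1][0] + B[0][2] = 2 + 0 = 2, A[1][1] + B[1][2] = 7 + 5 = 12, A[1][2] + B[2][2] = -1 + 6 = 5) = 2 (attained at k = 0)
  C[2][0] = min over k of (A[2][0] + B[0][0] = 1 + 5 = 6, A[2][1] + B[1][0] = 10 + 0 = 10, A[2][2] + B[2][0] = 4 + -5 = -1) = -1 (attained at k = 2)
  C[2][1] = min over k of (A[2][0] + B[0][1] = 1 + 7 = 8, A[2][1] + B[1][1] = 10 + 1 = 11, A[2][2] + B[2][1] = 4 + 2 = 6) = 6 (attained at k = 2)
  C[2][2] = min over k of (A[2][0] + B[0][2] = 1 + 0 = 1, A[2][1] + B[1][2] = 10 + 5 = 15, A[2][2] + B[2][2] = 4 + 6 = 10) = 1 (attained at k = 0)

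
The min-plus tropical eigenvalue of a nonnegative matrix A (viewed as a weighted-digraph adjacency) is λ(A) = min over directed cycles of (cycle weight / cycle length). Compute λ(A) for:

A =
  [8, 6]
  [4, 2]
λ(A) = 2

Enumerate directed cycles and compute their means (weight / length). Sample:
  cycle 0 → 0: weight = 8, length = 1, mean = 8/1 ≈ 8.000
  cycle 1 → 1: weight = 2, length = 1, mean = 2/1 ≈ 2.000
  cycle 0 → 1 → 0: weight = 10, length = 2, mean = 10/2 ≈ 5.000
  cycle 1 → 0 → 1: weight = 10, length = 2, mean = 10/2 ≈ 5.000
Minimum mean = 2.000, attained e.g. along the cycle 1 → 1 with weight 2 and length 1. So λ(A) = 2/1 = 2.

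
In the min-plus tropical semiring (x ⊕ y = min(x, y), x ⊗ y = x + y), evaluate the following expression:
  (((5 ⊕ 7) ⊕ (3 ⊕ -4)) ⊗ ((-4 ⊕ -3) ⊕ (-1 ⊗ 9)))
(((5 ⊕ 7) ⊕ (3 ⊕ -4)) ⊗ ((-4 ⊕ -3) ⊕ (-1 ⊗ 9))) = -8

Expand innermost to outermost. Recall ⊕ takes the minimum of its arguments and ⊗ takes their sum. Working out the expression (((5 ⊕ 7) ⊕ (3 ⊕ -4)) ⊗ ((-4 ⊕ -3) ⊕ (-1 ⊗ 9))) gives -8.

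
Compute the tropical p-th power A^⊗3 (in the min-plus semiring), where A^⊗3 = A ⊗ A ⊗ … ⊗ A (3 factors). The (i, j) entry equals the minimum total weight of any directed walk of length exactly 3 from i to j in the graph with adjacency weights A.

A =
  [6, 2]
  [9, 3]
A^⊗3 =
  [14, 8]
  [15, 9]

Each entry (A^⊗3)_ij equals the minimum over all length-3 walks i = v_0 → v_1 → … → v_3 = j of Σ_t A[v_t][v_{t+1}]. For example, for (i, j) = (0, 1) we minimise over 4 possible intermediate vertex sequences; the minimum is 8, attained along the walk 0 → 1 → 1 → 1.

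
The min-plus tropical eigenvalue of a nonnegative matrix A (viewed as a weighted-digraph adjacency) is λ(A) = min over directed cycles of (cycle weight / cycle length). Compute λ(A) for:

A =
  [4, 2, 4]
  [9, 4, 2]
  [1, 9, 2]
λ(A) = 5/3

Enumerate directed cycles and compute their means (weight / length). Sample:
  cycle 0 → 0: weight = 4, length = 1, mean = 4/1 ≈ 4.000
  cycle 1 → 1: weight = 4, length = 1, mean = 4/1 ≈ 4.000
  cycle 2 → 2: weight = 2, length = 1, mean = 2/1 ≈ 2.000
  cycle 0 → 1 → 0: weight = 11, length = 2, mean = 11/2 ≈ 5.500
  cycle 0 → 2 → 0: weight = 5, length = 2, mean = 5/2 ≈ 2.500
  cycle 1 → 0 → 1: weight = 11, length = 2, mean = 11/2 ≈ 5.500
Minimum mean = 1.667, attained e.g. along the cycle 0 → 1 → 2 → 0 with weight 5 and length 3. So λ(A) = 5/3 = 5/3.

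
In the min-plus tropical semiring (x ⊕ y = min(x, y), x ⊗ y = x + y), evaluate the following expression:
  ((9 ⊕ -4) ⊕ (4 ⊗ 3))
((9 ⊕ -4) ⊕ (4 ⊗ 3)) = -4

Expand innermost to outermost. Recall ⊕ takes the minimum of its arguments and ⊗ takes their sum. Working out the expression ((9 ⊕ -4) ⊕ (4 ⊗ 3)) gives -4.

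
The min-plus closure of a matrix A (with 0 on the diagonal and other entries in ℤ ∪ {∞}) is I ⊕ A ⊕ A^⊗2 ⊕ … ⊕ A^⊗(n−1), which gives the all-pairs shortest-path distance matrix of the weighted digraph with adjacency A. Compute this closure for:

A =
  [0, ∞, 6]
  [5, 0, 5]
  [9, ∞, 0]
Closure =
  [0, ∞, 6]
  [5, 0, 5]
  [9, ∞, 0]

This is the Floyd-Warshall all-pairs shortest-path computation. For each intermediate vertex k = 0, 1, …, 2, update dist[i][j] ← min(dist[i][j], dist[i][k] + dist[k][j]). The final matrix gives, for each (i, j), the minimum total weight of any directed path from i to j (possibly empty when i = j).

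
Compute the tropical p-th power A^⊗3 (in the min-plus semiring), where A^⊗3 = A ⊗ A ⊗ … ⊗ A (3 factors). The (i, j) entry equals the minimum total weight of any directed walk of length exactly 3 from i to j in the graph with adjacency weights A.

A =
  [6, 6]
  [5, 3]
A^⊗3 =
  [14, 12]
  [11, 9]

Each entry (A^⊗3)_ij equals the minimum over all length-3 walks i = v_0 → v_1 → … → v_3 = j of Σ_t A[v_t][v_{t+1}]. For example, for (i, j) = (0, 1) we minimise over 4 possible intermediate vertex sequences; the minimum is 12, attained along the walk 0 → 1 → 1 → 1.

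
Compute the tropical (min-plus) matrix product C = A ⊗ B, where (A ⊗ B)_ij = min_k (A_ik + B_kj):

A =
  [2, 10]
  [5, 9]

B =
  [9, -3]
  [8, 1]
A ⊗ B =
  [11, -1]
  [14, 2]

Apply the min-plus product entry-by-entry:
  C[0][0] = min over k of (A[0][0] + B[0][0] = 2 + 9 = 11, A[0][1] + B[1][0] = 10 + 8 = 18) = 11 (attained at k = 0)
  C[0][1] = min over k of (A[0][0] + B[0][1] = 2 + -3 = -1, A[0][1] + B[1][1] = 10 + 1 = 11) = -1 (attained at k = 0)
  C[1][0] = min over k of (A[1][0] + B[0][0] = 5 + 9 = 14, A[1][1] + B[1][0] = 9 + 8 = 17) = 14 (attained at k = 0)
  C[1][1] = min over k of (A[1][0] + B[0][1] = 5 + -3 = 2, A[1][1] + B[1][1] = 9 + 1 = 10) = 2 (attained at k = 0)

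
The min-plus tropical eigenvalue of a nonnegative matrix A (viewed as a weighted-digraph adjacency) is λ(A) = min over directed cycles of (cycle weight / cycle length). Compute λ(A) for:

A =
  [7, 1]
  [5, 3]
λ(A) = 3

Enumerate directed cycles and compute their means (weight / length). Sample:
  cycle 0 → 0: weight = 7, length = 1, mean = 7/1 ≈ 7.000
  cycle 1 → 1: weight = 3, length = 1, mean = 3/1 ≈ 3.000
  cycle 0 → 1 → 0: weight = 6, length = 2, mean = 6/2 ≈ 3.000
  cycle 1 → 0 → 1: weight = 6, length = 2, mean = 6/2 ≈ 3.000
Minimum mean = 3.000, attained e.g. along the cycle 1 → 1 with weight 3 and length 1. So λ(A) = 3/1 = 3.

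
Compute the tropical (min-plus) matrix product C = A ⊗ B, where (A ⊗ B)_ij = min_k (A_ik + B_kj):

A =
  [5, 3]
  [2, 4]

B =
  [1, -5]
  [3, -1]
A ⊗ B =
  [6, 0]
  [3, -3]

Apply the min-plus product entry-by-entry:
  C[0][0] = min over k of (A[0][0] + B[0][0] = 5 + 1 = 6, A[0][1] + B[1][0] = 3 + 3 = 6) = 6 (attained at k = 0)
  C[0][1] = min over k of (A[0][0] + B[0][1] = 5 + -5 = 0, A[0][1] + B[1][1] = 3 + -1 = 2) = 0 (attained at k = 0)
  C[1][0] = min over k of (A[1][0] + B[0][0] = 2 + 1 = 3, A[1][1] + B[1][0] = 4 + 3 = 7) = 3 (attained at k = 0)
  C[1][1] = min over k of (A[1][0] + B[0][1] = 2 + -5 = -3, A[1][1] + B[1][1] = 4 + -1 = 3) = -3 (attained at k = 0)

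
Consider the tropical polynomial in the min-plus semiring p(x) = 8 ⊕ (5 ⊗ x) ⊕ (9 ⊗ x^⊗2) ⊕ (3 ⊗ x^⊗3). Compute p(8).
p(8) = 8

A tropical monomial a ⊗ x^⊗i evaluates to a + i · x. Evaluating each term at x = 8:
  Term 0 contributes 8 + 0 · 8 = 8
  Term 1 contributes 5 + 1 · 8 = 13
  Term 2 contributes 9 + 2 · 8 = 25
  Term 3 contributes 3 + 3 · 8 = 27
p(8) = ⊕ of these = min[8, 13, 25, 27] = 8.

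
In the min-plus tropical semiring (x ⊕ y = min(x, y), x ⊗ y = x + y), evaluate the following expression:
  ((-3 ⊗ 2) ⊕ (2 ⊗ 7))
((-3 ⊗ 2) ⊕ (2 ⊗ 7)) = -1

Expand innermost to outermost. Recall ⊕ takes the minimum of its arguments and ⊗ takes their sum. Working out the expression ((-3 ⊗ 2) ⊕ (2 ⊗ 7)) gives -1.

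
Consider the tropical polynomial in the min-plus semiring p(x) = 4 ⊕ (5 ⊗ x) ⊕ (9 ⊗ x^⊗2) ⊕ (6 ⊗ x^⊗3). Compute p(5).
p(5) = 4

A tropical monomial a ⊗ x^⊗i evaluates to a + i · x. Evaluating each term at x = 5:
  Term 0 contributes 4 + 0 · 5 = 4
  Term 1 contributes 5 + 1 · 5 = 10
  Term 2 contributes 9 + 2 · 5 = 19
  Term 3 contributes 6 + 3 · 5 = 21
p(5) = ⊕ of these = min[4, 10, 19, 21] = 4.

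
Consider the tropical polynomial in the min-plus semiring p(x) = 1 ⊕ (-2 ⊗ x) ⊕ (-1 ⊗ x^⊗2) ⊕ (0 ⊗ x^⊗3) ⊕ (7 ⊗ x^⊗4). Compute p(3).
p(3) = 1

A tropical monomial a ⊗ x^⊗i evaluates to a + i · x. Evaluating each term at x = 3:
  Term 0 contributes 1 + 0 · 3 = 1
  Term 1 contributes -2 + 1 · 3 = 1
  Term 2 contributes -1 + 2 · 3 = 5
  Term 3 contributes 0 + 3 · 3 = 9
  Term 4 contributes 7 + 4 · 3 = 19
p(3) = ⊕ of these = min[1, 1, 5, 9, 19] = 1.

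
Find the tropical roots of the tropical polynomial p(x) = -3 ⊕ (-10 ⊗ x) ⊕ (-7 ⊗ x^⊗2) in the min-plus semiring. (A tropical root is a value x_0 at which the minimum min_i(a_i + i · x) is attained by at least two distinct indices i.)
Roots: {-3, 7}

Each tropical root is a break point of the lower envelope of the lines y = a_i + i · x (there are 3 lines, with slopes 0, 1, ..., 2). Only the lines that attain the minimum somewhere contribute to roots; other lines are dominated. Here the surviving (envelope) indices are i = 2, i = 1, i = 0.
Intersections between consecutive envelope lines give the roots: for adjacent envelope indices i < j the intersection is x = (a_i − a_j) / (j − i). Reading off the sorted break points: {-3, 7}.
Verification: at each break x_0, at least two indices attain the minimum of min_i(a_i + i · x_0).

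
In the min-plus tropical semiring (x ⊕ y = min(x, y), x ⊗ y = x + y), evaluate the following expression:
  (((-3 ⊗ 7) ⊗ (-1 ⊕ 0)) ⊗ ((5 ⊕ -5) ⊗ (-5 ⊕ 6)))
(((-3 ⊗ 7) ⊗ (-1 ⊕ 0)) ⊗ ((5 ⊕ -5) ⊗ (-5 ⊕ 6))) = -7

Expand innermost to outermost. Recall ⊕ takes the minimum of its arguments and ⊗ takes their sum. Working out the expression (((-3 ⊗ 7) ⊗ (-1 ⊕ 0)) ⊗ ((5 ⊕ -5) ⊗ (-5 ⊕ 6))) gives -7.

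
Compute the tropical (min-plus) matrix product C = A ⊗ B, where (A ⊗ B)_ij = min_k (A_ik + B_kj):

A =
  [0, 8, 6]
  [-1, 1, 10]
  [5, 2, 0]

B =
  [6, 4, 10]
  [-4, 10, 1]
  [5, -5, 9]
A ⊗ B =
  [4, 1, 9]
  [-3, 3, 2]
  [-2, -5, 3]

Apply the min-plus product entry-by-entry:
  C[0][0] = min over k of (A[0][0] + B[0][0] = 0 + 6 = 6, A[0][1] + B[1][0] = 8 + -4 = 4, A[0][2] + B[2][0] = 6 + 5 = 11) = 4 (attained at k = 1)
  C[0][1] = min over k of (A[0][0] + B[0][1] = 0 + 4 = 4, A[0][1] + B[1][1] = 8 + 10 = 18, A[0][2] + B[2][1] = 6 + -5 = 1) = 1 (attained at k = 2)
  C[0][2] = min over k of (A[0][0] + B[0][2] = 0 + 10 = 10, A[0][1] + B[1][2] = 8 + 1 = 9, A[0][2] + B[2][2] = 6 + 9 = 15) = 9 (attained at k = 1)
  C[1][0] = min over k of (A[1][0] + B[0][0] = -1 + 6 = 5, A[1][1] + B[1][0] = 1 + -4 = -3, A[1][2] + B[2][0] = 10 + 5 = 15) = -3 (attained at k = 1)
  C[1][1] = min over k of (A[1][0] + B[0][1] = -1 + 4 = 3, A[1][1] + B[1][1] = 1 + 10 = 11, A[1][2] + B[2][1] = 10 + -5 = 5) = 3 (attained at k = 0)
  C[1][2] = min over k of (A[1][0] + B[0][2] = -1 + 10 = 9, A[1][1] + B[1][2] = 1 + 1 = 2, A[1][2] + B[2][2] = 10 + 9 = 19) = 2 (attained at k = 1)
  C[2][0] = min over k of (A[2][0] + B[0][0] = 5 + 6 = 11, A[2][1] + B[1][0] = 2 + -4 = -2, A[2][2] + B[2][0] = 0 + 5 = 5) = -2 (attained at k = 1)
  C[2][1] = min over k of (A[2][0] + B[0][1] = 5 + 4 = 9, A[2][1] + B[1][1] = 2 + 10 = 12, A[2][2] + B[2][1] = 0 + -5 = -5) = -5 (attained at k = 2)
  C[2][2] = min over k of (A[2][0] + B[0][2] = 5 + 10 = 15, A[2][1] + B[1][2] = 2 + 1 = 3, A[2][2] + B[2][2] = 0 + 9 = 9) = 3 (attained at k = 1)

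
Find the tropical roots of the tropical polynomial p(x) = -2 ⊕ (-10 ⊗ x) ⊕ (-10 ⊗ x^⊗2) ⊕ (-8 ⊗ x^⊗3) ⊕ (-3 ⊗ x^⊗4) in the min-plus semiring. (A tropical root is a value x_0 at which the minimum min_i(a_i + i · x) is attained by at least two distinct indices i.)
Roots: {-5, -2, 0, 8}

Each tropical root is a break point of the lower envelope of the lines y = a_i + i · x (there are 5 lines, with slopes 0, 1, ..., 4). Only the lines that attain the minimum somewhere contribute to roots; other lines are dominated. Here the surviving (envelope) indices are i = 4, i = 3, i = 2, i = 1, i = 0.
Intersections between consecutive envelope lines give the roots: for adjacent envelope indices i < j the intersection is x = (a_i − a_j) / (j − i). Reading off the sorted break points: {-5, -2, 0, 8}.
Verification: at each break x_0, at least two indices attain the minimum of min_i(a_i + i · x_0).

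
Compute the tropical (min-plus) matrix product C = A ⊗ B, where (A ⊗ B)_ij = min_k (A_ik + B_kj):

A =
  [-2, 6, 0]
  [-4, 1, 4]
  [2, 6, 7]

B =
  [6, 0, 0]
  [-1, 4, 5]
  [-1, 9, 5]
A ⊗ B =
  [-1, -2, -2]
  [0, -4, -4]
  [5, 2, 2]

Apply the min-plus product entry-by-entry:
  C[0][0] = min over k of (A[0][0] + B[0][0] = -2 + 6 = 4, A[0][1] + B[1][0] = 6 + -1 = 5, A[0][2] + B[2][0] = 0 + -1 = -1) = -1 (attained at k = 2)
  C[0][1] = min over k of (A[0][0] + B[0][1] = -2 + 0 = -2, A[0][1] + B[1][1] = 6 + 4 = 10, A[0][2] + B[2][1] = 0 + 9 = 9) = -2 (attained at k = 0)
  C[0][2] = min over k of (A[0][0] + B[0][2] = -2 + 0 = -2, A[0][1] + B[1][2] = 6 + 5 = 11, A[0][2] + B[2][2] = 0 + 5 = 5) = -2 (attained at k = 0)
  C[1][0] = min over k of (A[1][0] + B[0][0] = -4 + 6 = 2, A[1][1] + B[1][0] = 1 + -1 = 0, A[1][2] + B[2][0] = 4 + -1 = 3) = 0 (attained at k = 1)
  C[1][1] = min over k of (A[1][0] + B[0][1] = -4 + 0 = -4, A[1][1] + B[1][1] = 1 + 4 = 5, A[1][2] + B[2][1] = 4 + 9 = 13) = -4 (attained at k = 0)
  C[1][2] = min over k of (A[1][0] + B[0][2] = -4 + 0 = -4, A[1][1] + B[1][2] = 1 + 5 = 6, A[1][2] + B[2][2] = 4 + 5 = 9) = -4 (attained at k = 0)
  C[2][0] = min over k of (A[2][0] + B[0][0] = 2 + 6 = 8, A[2][1] + B[1][0] = 6 + -1 = 5, A[2][2] + B[2][0] = 7 + -1 = 6) = 5 (attained at k = 1)
  C[2][1] = min over k of (A[2][0] + B[0][1] = 2 + 0 = 2, A[2][1] + B[1][1] = 6 + 4 = 10, A[2][2] + B[2][1] = 7 + 9 = 16) = 2 (attained at k = 0)
  C[2][2] = min over k of (A[2][0] + B[0][2] = 2 + 0 = 2, A[2][1] + B[1][2] = 6 + 5 = 11, A[2][2] + B[2][2] = 7 + 5 = 12) = 2 (attained at k = 0)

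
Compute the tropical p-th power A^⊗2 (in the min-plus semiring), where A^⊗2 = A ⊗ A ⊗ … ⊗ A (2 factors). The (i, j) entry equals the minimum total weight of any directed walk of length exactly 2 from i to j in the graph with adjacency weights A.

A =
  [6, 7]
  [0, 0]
A^⊗2 =
  [7, 7]
  [0, 0]

Each entry (A^⊗2)_ij equals the minimum over all length-2 walks i = v_0 → v_1 → … → v_2 = j of Σ_t A[v_t][v_{t+1}]. For example, for (i, j) = (0, 1) we minimise over 2 possible intermediate vertex sequences; the minimum is 7, attained along the walk 0 → 1 → 1.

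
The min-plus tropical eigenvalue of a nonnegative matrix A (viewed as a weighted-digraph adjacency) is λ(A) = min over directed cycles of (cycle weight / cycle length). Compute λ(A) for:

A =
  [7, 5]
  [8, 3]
λ(A) = 3

Enumerate directed cycles and compute their means (weight / length). Sample:
  cycle 0 → 0: weight = 7, length = 1, mean = 7/1 ≈ 7.000
  cycle 1 → 1: weight = 3, length = 1, mean = 3/1 ≈ 3.000
  cycle 0 → 1 → 0: weight = 13, length = 2, mean = 13/2 ≈ 6.500
  cycle 1 → 0 → 1: weight = 13, length = 2, mean = 13/2 ≈ 6.500
Minimum mean = 3.000, attained e.g. along the cycle 1 → 1 with weight 3 and length 1. So λ(A) = 3/1 = 3.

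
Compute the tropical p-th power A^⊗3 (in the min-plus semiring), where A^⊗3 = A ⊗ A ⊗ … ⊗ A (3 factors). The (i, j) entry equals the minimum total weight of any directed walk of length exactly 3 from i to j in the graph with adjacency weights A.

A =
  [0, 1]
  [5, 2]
A^⊗3 =
  [0, 1]
  [5, 6]

Each entry (A^⊗3)_ij equals the minimum over all length-3 walks i = v_0 → v_1 → … → v_3 = j of Σ_t A[v_t][v_{t+1}]. For example, for (i, j) = (0, 1) we minimise over 4 possible intermediate vertex sequences; the minimum is 1, attained along the walk 0 → 0 → 0 → 1.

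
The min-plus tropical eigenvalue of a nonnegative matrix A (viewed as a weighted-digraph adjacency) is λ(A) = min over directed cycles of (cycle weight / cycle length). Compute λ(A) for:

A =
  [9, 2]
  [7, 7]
λ(A) = 9/2

Enumerate directed cycles and compute their means (weight / length). Sample:
  cycle 0 → 0: weight = 9, length = 1, mean = 9/1 ≈ 9.000
  cycle 1 → 1: weight = 7, length = 1, mean = 7/1 ≈ 7.000
  cycle 0 → 1 → 0: weight = 9, length = 2, mean = 9/2 ≈ 4.500
  cycle 1 → 0 → 1: weight = 9, length = 2, mean = 9/2 ≈ 4.500
Minimum mean = 4.500, attained e.g. along the cycle 0 → 1 → 0 with weight 9 and length 2. So λ(A) = 9/2 = 9/2.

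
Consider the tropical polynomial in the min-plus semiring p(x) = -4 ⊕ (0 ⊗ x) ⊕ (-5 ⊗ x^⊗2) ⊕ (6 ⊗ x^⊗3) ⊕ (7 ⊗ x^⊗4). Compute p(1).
p(1) = -4

A tropical monomial a ⊗ x^⊗i evaluates to a + i · x. Evaluating each term at x = 1:
  Term 0 contributes -4 + 0 · 1 = -4
  Term 1 contributes 0 + 1 · 1 = 1
  Term 2 contributes -5 + 2 · 1 = -3
  Term 3 contributes 6 + 3 · 1 = 9
  Term 4 contributes 7 + 4 · 1 = 11
p(1) = ⊕ of these = min[-4, 1, -3, 9, 11] = -4.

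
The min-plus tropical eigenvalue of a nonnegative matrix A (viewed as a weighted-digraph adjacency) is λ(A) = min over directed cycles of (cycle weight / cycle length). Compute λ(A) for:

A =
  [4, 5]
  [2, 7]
λ(A) = 7/2

Enumerate directed cycles and compute their means (weight / length). Sample:
  cycle 0 → 0: weight = 4, length = 1, mean = 4/1 ≈ 4.000
  cycle 1 → 1: weight = 7, length = 1, mean = 7/1 ≈ 7.000
  cycle 0 → 1 → 0: weight = 7, length = 2, mean = 7/2 ≈ 3.500
  cycle 1 → 0 → 1: weight = 7, length = 2, mean = 7/2 ≈ 3.500
Minimum mean = 3.500, attained e.g. along the cycle 0 → 1 → 0 with weight 7 and length 2. So λ(A) = 7/2 = 7/2.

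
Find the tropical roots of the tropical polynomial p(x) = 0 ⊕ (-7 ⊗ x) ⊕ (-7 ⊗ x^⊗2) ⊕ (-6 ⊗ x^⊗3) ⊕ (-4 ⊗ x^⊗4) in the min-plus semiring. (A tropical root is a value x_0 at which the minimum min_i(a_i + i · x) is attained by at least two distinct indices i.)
Roots: {-2, -1, 0, 7}

Each tropical root is a break point of the lower envelope of the lines y = a_i + i · x (there are 5 lines, with slopes 0, 1, ..., 4). Only the lines that attain the minimum somewhere contribute to roots; other lines are dominated. Here the surviving (envelope) indices are i = 4, i = 3, i = 2, i = 1, i = 0.
Intersections between consecutive envelope lines give the roots: for adjacent envelope indices i < j the intersection is x = (a_i − a_j) / (j − i). Reading off the sorted break points: {-2, -1, 0, 7}.
Verification: at each break x_0, at least two indices attain the minimum of min_i(a_i + i · x_0).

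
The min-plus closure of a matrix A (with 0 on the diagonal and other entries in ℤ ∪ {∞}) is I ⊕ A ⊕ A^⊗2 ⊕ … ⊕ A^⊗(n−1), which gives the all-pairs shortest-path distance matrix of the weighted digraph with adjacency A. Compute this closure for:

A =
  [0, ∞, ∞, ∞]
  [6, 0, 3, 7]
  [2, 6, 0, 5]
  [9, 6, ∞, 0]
Closure =
  [0, ∞, ∞, ∞]
  [5, 0, 3, 7]
  [2, 6, 0, 5]
  [9, 6, 9, 0]

This is the Floyd-Warshall all-pairs shortest-path computation. For each intermediate vertex k = 0, 1, …, 3, update dist[i][j] ← min(dist[i][j], dist[i][k] + dist[k][j]). The final matrix gives, for each (i, j), the minimum total weight of any directed path from i to j (possibly empty when i = j).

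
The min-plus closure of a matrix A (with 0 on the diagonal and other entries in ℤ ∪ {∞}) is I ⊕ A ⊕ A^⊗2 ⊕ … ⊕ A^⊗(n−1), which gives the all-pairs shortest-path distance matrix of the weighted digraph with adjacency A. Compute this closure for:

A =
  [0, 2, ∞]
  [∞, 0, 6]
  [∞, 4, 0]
Closure =
  [0, 2, 8]
  [∞, 0, 6]
  [∞, 4, 0]

This is the Floyd-Warshall all-pairs shortest-path computation. For each intermediate vertex k = 0, 1, …, 2, update dist[i][j] ← min(dist[i][j], dist[i][k] + dist[k][j]). The final matrix gives, for each (i, j), the minimum total weight of any directed path from i to j (possibly empty when i = j).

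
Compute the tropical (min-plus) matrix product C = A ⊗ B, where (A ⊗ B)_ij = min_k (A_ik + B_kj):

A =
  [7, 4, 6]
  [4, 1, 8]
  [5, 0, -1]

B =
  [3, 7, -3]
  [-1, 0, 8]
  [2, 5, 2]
A ⊗ B =
  [3, 4, 4]
  [0, 1, 1]
  [-1, 0, 1]

Apply the min-plus product entry-by-entry:
  C[0][0] = min over k of (A[0][0] + B[0][0] = 7 + 3 = 10, A[0][1] + B[1][0] = 4 + -1 = 3, A[0][2] + B[2][0] = 6 + 2 = 8) = 3 (attained at k = 1)
  C[0][1] = min over k of (A[0][0] + B[0][1] = 7 + 7 = 14, A[0][1] + B[1][1] = 4 + 0 = 4, A[0][2] + B[2][1] = 6 + 5 = 11) = 4 (attained at k = 1)
  C[0][2] = min over k of (A[0][0] + B[0][2] = 7 + -3 = 4, A[0][1] + B[1][2] = 4 + 8 = 12, A[0][2] + B[2][2] = 6 + 2 = 8) = 4 (attained at k = 0)
  C[1][0] = min over k of (A[1][0] + B[0][0] = 4 + 3 = 7, A[1][1] + B[1][0] = 1 + -1 = 0, A[1][2] + B[2][0] = 8 + 2 = 10) = 0 (attained at k = 1)
  C[1][1] = min over k of (A[1][0] + B[0][1] = 4 + 7 = 11, A[1][1] + B[1][1] = 1 + 0 = 1, A[1][2] + B[2][1] = 8 + 5 = 13) = 1 (attained at k = 1)
  C[1][2] = min over k of (A[1][0] + B[0][2] = 4 + -3 = 1, A[1][1] + B[1][2] = 1 + 8 = 9, A[1][2] + B[2][2] = 8 + 2 = 10) = 1 (attained at k = 0)
  C[2][0] = min over k of (A[2][0] + B[0][0] = 5 + 3 = 8, A[2][1] + B[1][0] = 0 + -1 = -1, A[2][2] + B[2][0] = -1 + 2 = 1) = -1 (attained at k = 1)
  C[2][1] = min over k of (A[2][0] + B[0][1] = 5 + 7 = 12, A[2][1] + B[1][1] = 0 + 0 = 0, A[2][2] + B[2][1] = -1 + 5 = 4) = 0 (attained at k = 1)
  C[2][2] = min over k of (A[2][0] + B[0][2] = 5 + -3 = 2, A[2][1] + B[1][2] = 0 + 8 = 8, A[2][2] + B[2][2] = -1 + 2 = 1) = 1 (attained at k = 2)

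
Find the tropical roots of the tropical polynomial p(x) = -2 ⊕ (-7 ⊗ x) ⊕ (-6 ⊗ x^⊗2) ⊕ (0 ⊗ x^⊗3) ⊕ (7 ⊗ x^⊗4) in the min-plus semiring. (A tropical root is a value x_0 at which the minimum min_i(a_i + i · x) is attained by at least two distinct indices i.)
Roots: {-7, -6, -1, 5}

Each tropical root is a break point of the lower envelope of the lines y = a_i + i · x (there are 5 lines, with slopes 0, 1, ..., 4). Only the lines that attain the minimum somewhere contribute to roots; other lines are dominated. Here the surviving (envelope) indices are i = 4, i = 3, i = 2, i = 1, i = 0.
Intersections between consecutive envelope lines give the roots: for adjacent envelope indices i < j the intersection is x = (a_i − a_j) / (j − i). Reading off the sorted break points: {-7, -6, -1, 5}.
Verification: at each break x_0, at least two indices attain the minimum of min_i(a_i + i · x_0).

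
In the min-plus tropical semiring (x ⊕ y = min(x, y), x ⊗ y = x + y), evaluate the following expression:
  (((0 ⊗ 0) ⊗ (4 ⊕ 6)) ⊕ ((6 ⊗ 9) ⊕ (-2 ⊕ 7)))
(((0 ⊗ 0) ⊗ (4 ⊕ 6)) ⊕ ((6 ⊗ 9) ⊕ (-2 ⊕ 7))) = -2

Expand innermost to outermost. Recall ⊕ takes the minimum of its arguments and ⊗ takes their sum. Working out the expression (((0 ⊗ 0) ⊗ (4 ⊕ 6)) ⊕ ((6 ⊗ 9) ⊕ (-2 ⊕ 7))) gives -2.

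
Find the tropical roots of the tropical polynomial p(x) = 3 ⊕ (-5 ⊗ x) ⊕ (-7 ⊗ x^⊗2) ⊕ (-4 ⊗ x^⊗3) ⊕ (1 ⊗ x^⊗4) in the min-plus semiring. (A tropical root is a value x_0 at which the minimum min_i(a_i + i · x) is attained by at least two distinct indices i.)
Roots: {-5, -3, 2, 8}

Each tropical root is a break point of the lower envelope of the lines y = a_i + i · x (there are 5 lines, with slopes 0, 1, ..., 4). Only the lines that attain the minimum somewhere contribute to roots; other lines are dominated. Here the surviving (envelope) indices are i = 4, i = 3, i = 2, i = 1, i = 0.
Intersections between consecutive envelope lines give the roots: for adjacent envelope indices i < j the intersection is x = (a_i − a_j) / (j − i). Reading off the sorted break points: {-5, -3, 2, 8}.
Verification: at each break x_0, at least two indices attain the minimum of min_i(a_i + i · x_0).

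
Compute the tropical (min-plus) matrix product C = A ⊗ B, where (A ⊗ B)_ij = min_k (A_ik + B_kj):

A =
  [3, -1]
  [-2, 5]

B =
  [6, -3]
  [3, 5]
A ⊗ B =
  [2, 0]
  [4, -5]

Apply the min-plus product entry-by-entry:
  C[0][0] = min over k of (A[0][0] + B[0][0] = 3 + 6 = 9, A[0][1] + B[1][0] = -1 + 3 = 2) = 2 (attained at k = 1)
  C[0][1] = min over k of (A[0][0] + B[0][1] = 3 + -3 = 0, A[0][1] + B[1][1] = -1 + 5 = 4) = 0 (attained at k = 0)
  C[1][0] = min over k of (A[1][0] + B[0][0] = -2 + 6 = 4, A[1][1] + B[1][0] = 5 + 3 = 8) = 4 (attained at k = 0)
  C[1][1] = min over k of (A[1][0] + B[0][1] = -2 + -3 = -5, A[1][1] + B[1][1] = 5 + 5 = 10) = -5 (attained at k = 0)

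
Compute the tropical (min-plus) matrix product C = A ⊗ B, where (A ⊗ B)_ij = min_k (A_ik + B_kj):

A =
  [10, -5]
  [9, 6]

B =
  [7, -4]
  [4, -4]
A ⊗ B =
  [-1, -9]
  [10, 2]

Apply the min-plus product entry-by-entry:
  C[0][0] = min over k of (A[0][0] + B[0][0] = 10 + 7 = 17, A[0][1] + B[1][0] = -5 + 4 = -1) = -1 (attained at k = 1)
  C[0][1] = min over k of (A[0][0] + B[0][1] = 10 + -4 = 6, A[0][1] + B[1][1] = -5 + -4 = -9) = -9 (attained at k = 1)
  C[1][0] = min over k of (A[1][0] + B[0][0] = 9 + 7 = 16, A[1][1] + B[1][0] = 6 + 4 = 10) = 10 (attained at k = 1)
  C[1][1] = min over k of (A[1][0] + B[0][1] = 9 + -4 = 5, A[1][1] + B[1][1] = 6 + -4 = 2) = 2 (attained at k = 1)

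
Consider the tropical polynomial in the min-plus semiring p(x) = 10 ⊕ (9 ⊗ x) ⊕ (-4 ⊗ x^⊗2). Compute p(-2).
p(-2) = -8

A tropical monomial a ⊗ x^⊗i evaluates to a + i · x. Evaluating each term at x = -2:
  Term 0 contributes 10 + 0 · -2 = 10
  Term 1 contributes 9 + 1 · -2 = 7
  Term 2 contributes -4 + 2 · -2 = -8
p(-2) = ⊕ of these = min[10, 7, -8] = -8.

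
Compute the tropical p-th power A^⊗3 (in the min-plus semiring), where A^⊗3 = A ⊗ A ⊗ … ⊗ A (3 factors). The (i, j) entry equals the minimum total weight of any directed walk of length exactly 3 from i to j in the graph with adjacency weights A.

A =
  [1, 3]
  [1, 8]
A^⊗3 =
  [3, 5]
  [3, 5]

Each entry (A^⊗3)_ij equals the minimum over all length-3 walks i = v_0 → v_1 → … → v_3 = j of Σ_t A[v_t][v_{t+1}]. For example, for (i, j) = (0, 1) we minimise over 4 possible intermediate vertex sequences; the minimum is 5, attained along the walk 0 → 0 → 0 → 1.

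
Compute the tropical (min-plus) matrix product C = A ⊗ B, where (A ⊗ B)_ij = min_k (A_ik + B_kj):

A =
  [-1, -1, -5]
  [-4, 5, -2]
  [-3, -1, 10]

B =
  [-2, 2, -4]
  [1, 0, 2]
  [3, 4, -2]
A ⊗ B =
  [-3, -1, -7]
  [-6, -2, -8]
  [-5, -1, -7]

Apply the min-plus product entry-by-entry:
  C[0][0] = min over k of (A[0][0] + B[0][0] = -1 + -2 = -3, A[0][1] + B[1][0] = -1 + 1 = 0, A[0][2] + B[2][0] = -5 + 3 = -2) = -3 (attained at k = 0)
  C[0][1] = min over k of (A[0][0] + B[0][1] = -1 + 2 = 1, A[0][1] + B[1][1] = -1 + 0 = -1, A[0][2] + B[2][1] = -5 + 4 = -1) = -1 (attained at k = 1)
  C[0][2] = min over k of (A[0][0] + B[0][2] = -1 + -4 = -5, A[0][1] + B[1][2] = -1 + 2 = 1, A[0][2] + B[2][2] = -5 + -2 = -7) = -7 (attained at k = 2)
  C[1][0] = min over k of (A[1][0] + B[0][0] = -4 + -2 = -6, A[1][1] + B[1][0] = 5 + 1 = 6, A[1][2] + B[2][0] = -2 + 3 = 1) = -6 (attained at k = 0)
  C[1][1] = min over k of (A[1][0] + B[0][1] = -4 + 2 = -2, A[1][1] + B[1][1] = 5 + 0 = 5, A[1][2] + B[2][1] = -2 + 4 = 2) = -2 (attained at k = 0)
  C[1][2] = min over k of (A[1][0] + B[0][2] = -4 + -4 = -8, A[1][1] + B[1][2] = 5 + 2 = 7, A[1][2] + B[2][2] = -2 + -2 = -4) = -8 (attained at k = 0)
  C[2][0] = min over k of (A[2][0] + B[0][0] = -3 + -2 = -5, A[2][1] + B[1][0] = -1 + 1 = 0, A[2][2] + B[2][0] = 10 + 3 = 13) = -5 (attained at k = 0)
  C[2][1] = min over k of (A[2][0] + B[0][1] = -3 + 2 = -1, A[2][1] + B[1][1] = -1 + 0 = -1, A[2][2] + B[2][1] = 10 + 4 = 14) = -1 (attained at k = 0)
  C[2][2] = min over k of (A[2][0] + B[0][2] = -3 + -4 = -7, A[2][1] + B[1][2] = -1 + 2 = 1, A[2][2] + B[2][2] = 10 + -2 = 8) = -7 (attained at k = 0)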